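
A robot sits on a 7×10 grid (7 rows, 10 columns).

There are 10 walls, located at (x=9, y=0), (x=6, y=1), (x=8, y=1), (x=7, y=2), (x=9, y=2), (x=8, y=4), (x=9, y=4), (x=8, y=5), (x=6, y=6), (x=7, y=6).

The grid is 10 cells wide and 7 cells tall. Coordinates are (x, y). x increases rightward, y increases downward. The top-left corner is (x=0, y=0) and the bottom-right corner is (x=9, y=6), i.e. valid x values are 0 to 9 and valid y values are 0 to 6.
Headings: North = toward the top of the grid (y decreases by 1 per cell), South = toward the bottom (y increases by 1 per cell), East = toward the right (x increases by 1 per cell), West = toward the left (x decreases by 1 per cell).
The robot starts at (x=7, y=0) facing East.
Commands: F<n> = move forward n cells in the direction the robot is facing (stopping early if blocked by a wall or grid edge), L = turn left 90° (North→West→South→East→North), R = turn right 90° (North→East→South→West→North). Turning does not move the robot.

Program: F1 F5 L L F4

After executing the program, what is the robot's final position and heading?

Answer: Final position: (x=4, y=0), facing West

Derivation:
Start: (x=7, y=0), facing East
  F1: move forward 1, now at (x=8, y=0)
  F5: move forward 0/5 (blocked), now at (x=8, y=0)
  L: turn left, now facing North
  L: turn left, now facing West
  F4: move forward 4, now at (x=4, y=0)
Final: (x=4, y=0), facing West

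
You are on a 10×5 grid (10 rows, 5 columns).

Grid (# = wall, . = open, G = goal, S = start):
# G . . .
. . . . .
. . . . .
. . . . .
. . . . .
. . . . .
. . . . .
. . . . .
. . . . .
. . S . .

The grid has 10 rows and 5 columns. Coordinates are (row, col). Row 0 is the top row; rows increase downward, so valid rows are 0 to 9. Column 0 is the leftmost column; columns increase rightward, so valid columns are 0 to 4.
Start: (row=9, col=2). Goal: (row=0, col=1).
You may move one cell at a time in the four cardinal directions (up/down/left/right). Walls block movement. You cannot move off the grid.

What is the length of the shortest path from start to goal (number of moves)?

BFS from (row=9, col=2) until reaching (row=0, col=1):
  Distance 0: (row=9, col=2)
  Distance 1: (row=8, col=2), (row=9, col=1), (row=9, col=3)
  Distance 2: (row=7, col=2), (row=8, col=1), (row=8, col=3), (row=9, col=0), (row=9, col=4)
  Distance 3: (row=6, col=2), (row=7, col=1), (row=7, col=3), (row=8, col=0), (row=8, col=4)
  Distance 4: (row=5, col=2), (row=6, col=1), (row=6, col=3), (row=7, col=0), (row=7, col=4)
  Distance 5: (row=4, col=2), (row=5, col=1), (row=5, col=3), (row=6, col=0), (row=6, col=4)
  Distance 6: (row=3, col=2), (row=4, col=1), (row=4, col=3), (row=5, col=0), (row=5, col=4)
  Distance 7: (row=2, col=2), (row=3, col=1), (row=3, col=3), (row=4, col=0), (row=4, col=4)
  Distance 8: (row=1, col=2), (row=2, col=1), (row=2, col=3), (row=3, col=0), (row=3, col=4)
  Distance 9: (row=0, col=2), (row=1, col=1), (row=1, col=3), (row=2, col=0), (row=2, col=4)
  Distance 10: (row=0, col=1), (row=0, col=3), (row=1, col=0), (row=1, col=4)  <- goal reached here
One shortest path (10 moves): (row=9, col=2) -> (row=9, col=1) -> (row=8, col=1) -> (row=7, col=1) -> (row=6, col=1) -> (row=5, col=1) -> (row=4, col=1) -> (row=3, col=1) -> (row=2, col=1) -> (row=1, col=1) -> (row=0, col=1)

Answer: Shortest path length: 10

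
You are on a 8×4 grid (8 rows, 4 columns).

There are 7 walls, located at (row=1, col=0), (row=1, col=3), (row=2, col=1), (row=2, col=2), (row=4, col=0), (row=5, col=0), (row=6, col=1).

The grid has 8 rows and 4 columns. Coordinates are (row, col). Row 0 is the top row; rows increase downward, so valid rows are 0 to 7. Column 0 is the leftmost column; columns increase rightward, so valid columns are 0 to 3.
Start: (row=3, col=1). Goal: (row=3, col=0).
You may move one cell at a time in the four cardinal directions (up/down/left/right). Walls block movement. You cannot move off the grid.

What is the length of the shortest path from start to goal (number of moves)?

Answer: Shortest path length: 1

Derivation:
BFS from (row=3, col=1) until reaching (row=3, col=0):
  Distance 0: (row=3, col=1)
  Distance 1: (row=3, col=0), (row=3, col=2), (row=4, col=1)  <- goal reached here
One shortest path (1 moves): (row=3, col=1) -> (row=3, col=0)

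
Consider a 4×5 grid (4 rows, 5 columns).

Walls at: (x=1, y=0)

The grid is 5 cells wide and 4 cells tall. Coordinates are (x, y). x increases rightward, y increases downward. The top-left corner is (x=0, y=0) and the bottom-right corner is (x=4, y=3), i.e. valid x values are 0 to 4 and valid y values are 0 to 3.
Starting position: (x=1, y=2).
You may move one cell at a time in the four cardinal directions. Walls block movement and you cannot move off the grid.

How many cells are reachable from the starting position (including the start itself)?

Answer: Reachable cells: 19

Derivation:
BFS flood-fill from (x=1, y=2):
  Distance 0: (x=1, y=2)
  Distance 1: (x=1, y=1), (x=0, y=2), (x=2, y=2), (x=1, y=3)
  Distance 2: (x=0, y=1), (x=2, y=1), (x=3, y=2), (x=0, y=3), (x=2, y=3)
  Distance 3: (x=0, y=0), (x=2, y=0), (x=3, y=1), (x=4, y=2), (x=3, y=3)
  Distance 4: (x=3, y=0), (x=4, y=1), (x=4, y=3)
  Distance 5: (x=4, y=0)
Total reachable: 19 (grid has 19 open cells total)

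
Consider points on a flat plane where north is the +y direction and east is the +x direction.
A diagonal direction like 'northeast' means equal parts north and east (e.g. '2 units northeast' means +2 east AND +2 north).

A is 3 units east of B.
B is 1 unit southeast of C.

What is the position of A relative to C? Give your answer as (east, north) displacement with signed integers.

Place C at the origin (east=0, north=0).
  B is 1 unit southeast of C: delta (east=+1, north=-1); B at (east=1, north=-1).
  A is 3 units east of B: delta (east=+3, north=+0); A at (east=4, north=-1).
Therefore A relative to C: (east=4, north=-1).

Answer: A is at (east=4, north=-1) relative to C.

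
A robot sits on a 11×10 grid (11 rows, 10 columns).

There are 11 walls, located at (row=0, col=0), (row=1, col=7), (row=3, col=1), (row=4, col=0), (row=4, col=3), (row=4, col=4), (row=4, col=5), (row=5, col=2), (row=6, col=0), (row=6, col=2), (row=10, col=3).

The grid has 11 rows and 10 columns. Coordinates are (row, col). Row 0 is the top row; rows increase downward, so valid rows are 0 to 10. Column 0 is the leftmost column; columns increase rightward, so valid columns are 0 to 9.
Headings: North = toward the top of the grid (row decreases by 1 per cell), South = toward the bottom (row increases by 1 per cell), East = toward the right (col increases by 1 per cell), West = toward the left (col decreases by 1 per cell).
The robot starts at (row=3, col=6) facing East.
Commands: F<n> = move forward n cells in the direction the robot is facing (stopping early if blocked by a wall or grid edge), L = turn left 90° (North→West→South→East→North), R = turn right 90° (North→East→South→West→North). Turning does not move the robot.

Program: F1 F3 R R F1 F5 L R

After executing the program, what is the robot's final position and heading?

Start: (row=3, col=6), facing East
  F1: move forward 1, now at (row=3, col=7)
  F3: move forward 2/3 (blocked), now at (row=3, col=9)
  R: turn right, now facing South
  R: turn right, now facing West
  F1: move forward 1, now at (row=3, col=8)
  F5: move forward 5, now at (row=3, col=3)
  L: turn left, now facing South
  R: turn right, now facing West
Final: (row=3, col=3), facing West

Answer: Final position: (row=3, col=3), facing West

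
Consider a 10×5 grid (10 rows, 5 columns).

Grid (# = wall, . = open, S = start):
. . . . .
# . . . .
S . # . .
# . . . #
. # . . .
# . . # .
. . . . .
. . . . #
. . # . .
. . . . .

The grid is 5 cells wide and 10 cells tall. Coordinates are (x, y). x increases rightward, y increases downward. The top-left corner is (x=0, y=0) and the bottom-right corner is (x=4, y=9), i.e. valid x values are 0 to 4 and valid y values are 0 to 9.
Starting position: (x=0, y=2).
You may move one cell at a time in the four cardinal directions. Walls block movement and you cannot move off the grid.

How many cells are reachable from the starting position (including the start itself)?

Answer: Reachable cells: 40

Derivation:
BFS flood-fill from (x=0, y=2):
  Distance 0: (x=0, y=2)
  Distance 1: (x=1, y=2)
  Distance 2: (x=1, y=1), (x=1, y=3)
  Distance 3: (x=1, y=0), (x=2, y=1), (x=2, y=3)
  Distance 4: (x=0, y=0), (x=2, y=0), (x=3, y=1), (x=3, y=3), (x=2, y=4)
  Distance 5: (x=3, y=0), (x=4, y=1), (x=3, y=2), (x=3, y=4), (x=2, y=5)
  Distance 6: (x=4, y=0), (x=4, y=2), (x=4, y=4), (x=1, y=5), (x=2, y=6)
  Distance 7: (x=4, y=5), (x=1, y=6), (x=3, y=6), (x=2, y=7)
  Distance 8: (x=0, y=6), (x=4, y=6), (x=1, y=7), (x=3, y=7)
  Distance 9: (x=0, y=7), (x=1, y=8), (x=3, y=8)
  Distance 10: (x=0, y=8), (x=4, y=8), (x=1, y=9), (x=3, y=9)
  Distance 11: (x=0, y=9), (x=2, y=9), (x=4, y=9)
Total reachable: 40 (grid has 41 open cells total)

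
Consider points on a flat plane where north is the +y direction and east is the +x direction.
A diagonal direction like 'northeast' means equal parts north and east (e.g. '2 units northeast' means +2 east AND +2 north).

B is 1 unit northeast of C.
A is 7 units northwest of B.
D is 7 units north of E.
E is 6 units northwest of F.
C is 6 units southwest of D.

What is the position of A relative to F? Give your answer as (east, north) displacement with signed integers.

Place F at the origin (east=0, north=0).
  E is 6 units northwest of F: delta (east=-6, north=+6); E at (east=-6, north=6).
  D is 7 units north of E: delta (east=+0, north=+7); D at (east=-6, north=13).
  C is 6 units southwest of D: delta (east=-6, north=-6); C at (east=-12, north=7).
  B is 1 unit northeast of C: delta (east=+1, north=+1); B at (east=-11, north=8).
  A is 7 units northwest of B: delta (east=-7, north=+7); A at (east=-18, north=15).
Therefore A relative to F: (east=-18, north=15).

Answer: A is at (east=-18, north=15) relative to F.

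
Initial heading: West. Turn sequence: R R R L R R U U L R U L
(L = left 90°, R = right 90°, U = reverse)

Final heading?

Start: West
  R (right (90° clockwise)) -> North
  R (right (90° clockwise)) -> East
  R (right (90° clockwise)) -> South
  L (left (90° counter-clockwise)) -> East
  R (right (90° clockwise)) -> South
  R (right (90° clockwise)) -> West
  U (U-turn (180°)) -> East
  U (U-turn (180°)) -> West
  L (left (90° counter-clockwise)) -> South
  R (right (90° clockwise)) -> West
  U (U-turn (180°)) -> East
  L (left (90° counter-clockwise)) -> North
Final: North

Answer: Final heading: North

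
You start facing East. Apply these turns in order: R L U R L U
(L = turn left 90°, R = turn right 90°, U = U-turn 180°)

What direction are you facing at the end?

Answer: Final heading: East

Derivation:
Start: East
  R (right (90° clockwise)) -> South
  L (left (90° counter-clockwise)) -> East
  U (U-turn (180°)) -> West
  R (right (90° clockwise)) -> North
  L (left (90° counter-clockwise)) -> West
  U (U-turn (180°)) -> East
Final: East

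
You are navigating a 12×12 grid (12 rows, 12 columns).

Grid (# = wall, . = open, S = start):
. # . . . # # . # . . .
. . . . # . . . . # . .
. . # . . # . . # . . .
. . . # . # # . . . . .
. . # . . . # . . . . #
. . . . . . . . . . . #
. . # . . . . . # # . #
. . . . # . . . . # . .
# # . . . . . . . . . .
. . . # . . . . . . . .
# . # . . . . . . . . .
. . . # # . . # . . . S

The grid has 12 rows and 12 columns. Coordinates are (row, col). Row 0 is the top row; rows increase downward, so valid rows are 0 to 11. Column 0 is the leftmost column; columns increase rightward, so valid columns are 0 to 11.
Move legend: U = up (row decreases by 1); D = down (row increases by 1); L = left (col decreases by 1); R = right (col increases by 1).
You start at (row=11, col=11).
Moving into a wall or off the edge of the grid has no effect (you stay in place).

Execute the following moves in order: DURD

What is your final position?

Start: (row=11, col=11)
  D (down): blocked, stay at (row=11, col=11)
  U (up): (row=11, col=11) -> (row=10, col=11)
  R (right): blocked, stay at (row=10, col=11)
  D (down): (row=10, col=11) -> (row=11, col=11)
Final: (row=11, col=11)

Answer: Final position: (row=11, col=11)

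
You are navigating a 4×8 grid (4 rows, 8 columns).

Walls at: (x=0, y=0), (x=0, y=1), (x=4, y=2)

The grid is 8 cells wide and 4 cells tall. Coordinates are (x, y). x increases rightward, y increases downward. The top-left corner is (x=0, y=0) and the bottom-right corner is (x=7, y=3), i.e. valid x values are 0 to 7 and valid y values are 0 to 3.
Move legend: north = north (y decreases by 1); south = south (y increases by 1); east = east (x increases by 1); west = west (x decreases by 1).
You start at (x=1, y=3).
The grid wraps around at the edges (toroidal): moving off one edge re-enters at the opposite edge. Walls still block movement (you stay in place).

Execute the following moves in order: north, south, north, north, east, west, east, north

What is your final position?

Answer: Final position: (x=2, y=0)

Derivation:
Start: (x=1, y=3)
  north (north): (x=1, y=3) -> (x=1, y=2)
  south (south): (x=1, y=2) -> (x=1, y=3)
  north (north): (x=1, y=3) -> (x=1, y=2)
  north (north): (x=1, y=2) -> (x=1, y=1)
  east (east): (x=1, y=1) -> (x=2, y=1)
  west (west): (x=2, y=1) -> (x=1, y=1)
  east (east): (x=1, y=1) -> (x=2, y=1)
  north (north): (x=2, y=1) -> (x=2, y=0)
Final: (x=2, y=0)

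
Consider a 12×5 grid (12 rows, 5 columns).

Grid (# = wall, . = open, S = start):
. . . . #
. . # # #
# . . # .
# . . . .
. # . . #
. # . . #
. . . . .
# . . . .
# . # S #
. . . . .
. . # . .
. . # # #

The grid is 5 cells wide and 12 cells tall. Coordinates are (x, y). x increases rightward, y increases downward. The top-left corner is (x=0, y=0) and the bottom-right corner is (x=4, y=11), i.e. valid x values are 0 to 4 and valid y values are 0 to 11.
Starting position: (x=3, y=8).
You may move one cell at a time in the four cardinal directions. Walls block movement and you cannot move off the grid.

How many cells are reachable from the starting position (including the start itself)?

BFS flood-fill from (x=3, y=8):
  Distance 0: (x=3, y=8)
  Distance 1: (x=3, y=7), (x=3, y=9)
  Distance 2: (x=3, y=6), (x=2, y=7), (x=4, y=7), (x=2, y=9), (x=4, y=9), (x=3, y=10)
  Distance 3: (x=3, y=5), (x=2, y=6), (x=4, y=6), (x=1, y=7), (x=1, y=9), (x=4, y=10)
  Distance 4: (x=3, y=4), (x=2, y=5), (x=1, y=6), (x=1, y=8), (x=0, y=9), (x=1, y=10)
  Distance 5: (x=3, y=3), (x=2, y=4), (x=0, y=6), (x=0, y=10), (x=1, y=11)
  Distance 6: (x=2, y=3), (x=4, y=3), (x=0, y=5), (x=0, y=11)
  Distance 7: (x=2, y=2), (x=4, y=2), (x=1, y=3), (x=0, y=4)
  Distance 8: (x=1, y=2)
  Distance 9: (x=1, y=1)
  Distance 10: (x=1, y=0), (x=0, y=1)
  Distance 11: (x=0, y=0), (x=2, y=0)
  Distance 12: (x=3, y=0)
Total reachable: 41 (grid has 41 open cells total)

Answer: Reachable cells: 41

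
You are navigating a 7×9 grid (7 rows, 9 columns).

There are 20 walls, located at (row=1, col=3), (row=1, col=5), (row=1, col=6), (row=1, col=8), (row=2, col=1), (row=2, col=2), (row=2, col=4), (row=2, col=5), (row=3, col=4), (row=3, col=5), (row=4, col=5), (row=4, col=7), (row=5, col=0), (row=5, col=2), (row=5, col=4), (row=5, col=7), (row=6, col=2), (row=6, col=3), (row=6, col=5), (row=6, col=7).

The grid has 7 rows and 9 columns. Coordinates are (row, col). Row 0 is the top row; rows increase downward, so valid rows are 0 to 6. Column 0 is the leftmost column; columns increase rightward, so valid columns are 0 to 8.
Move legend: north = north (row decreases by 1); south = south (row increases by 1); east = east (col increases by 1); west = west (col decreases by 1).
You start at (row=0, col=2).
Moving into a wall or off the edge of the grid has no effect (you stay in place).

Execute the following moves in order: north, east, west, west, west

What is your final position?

Answer: Final position: (row=0, col=0)

Derivation:
Start: (row=0, col=2)
  north (north): blocked, stay at (row=0, col=2)
  east (east): (row=0, col=2) -> (row=0, col=3)
  west (west): (row=0, col=3) -> (row=0, col=2)
  west (west): (row=0, col=2) -> (row=0, col=1)
  west (west): (row=0, col=1) -> (row=0, col=0)
Final: (row=0, col=0)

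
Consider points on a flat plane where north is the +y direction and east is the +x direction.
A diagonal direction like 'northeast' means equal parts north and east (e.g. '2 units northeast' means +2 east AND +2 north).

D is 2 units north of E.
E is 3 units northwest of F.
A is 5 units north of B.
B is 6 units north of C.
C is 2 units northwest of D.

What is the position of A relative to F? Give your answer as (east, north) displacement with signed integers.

Answer: A is at (east=-5, north=18) relative to F.

Derivation:
Place F at the origin (east=0, north=0).
  E is 3 units northwest of F: delta (east=-3, north=+3); E at (east=-3, north=3).
  D is 2 units north of E: delta (east=+0, north=+2); D at (east=-3, north=5).
  C is 2 units northwest of D: delta (east=-2, north=+2); C at (east=-5, north=7).
  B is 6 units north of C: delta (east=+0, north=+6); B at (east=-5, north=13).
  A is 5 units north of B: delta (east=+0, north=+5); A at (east=-5, north=18).
Therefore A relative to F: (east=-5, north=18).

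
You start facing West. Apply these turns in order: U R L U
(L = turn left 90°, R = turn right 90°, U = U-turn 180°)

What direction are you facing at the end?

Start: West
  U (U-turn (180°)) -> East
  R (right (90° clockwise)) -> South
  L (left (90° counter-clockwise)) -> East
  U (U-turn (180°)) -> West
Final: West

Answer: Final heading: West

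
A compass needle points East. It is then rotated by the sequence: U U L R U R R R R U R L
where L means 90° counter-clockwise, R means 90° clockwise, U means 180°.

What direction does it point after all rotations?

Answer: Final heading: East

Derivation:
Start: East
  U (U-turn (180°)) -> West
  U (U-turn (180°)) -> East
  L (left (90° counter-clockwise)) -> North
  R (right (90° clockwise)) -> East
  U (U-turn (180°)) -> West
  R (right (90° clockwise)) -> North
  R (right (90° clockwise)) -> East
  R (right (90° clockwise)) -> South
  R (right (90° clockwise)) -> West
  U (U-turn (180°)) -> East
  R (right (90° clockwise)) -> South
  L (left (90° counter-clockwise)) -> East
Final: East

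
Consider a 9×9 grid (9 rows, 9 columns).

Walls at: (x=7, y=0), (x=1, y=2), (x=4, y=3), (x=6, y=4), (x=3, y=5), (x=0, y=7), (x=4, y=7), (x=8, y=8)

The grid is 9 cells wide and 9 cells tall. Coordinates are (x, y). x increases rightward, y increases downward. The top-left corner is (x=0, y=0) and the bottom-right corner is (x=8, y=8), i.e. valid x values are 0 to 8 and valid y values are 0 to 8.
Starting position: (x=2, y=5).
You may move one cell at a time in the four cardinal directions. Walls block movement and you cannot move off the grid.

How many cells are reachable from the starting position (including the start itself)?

Answer: Reachable cells: 73

Derivation:
BFS flood-fill from (x=2, y=5):
  Distance 0: (x=2, y=5)
  Distance 1: (x=2, y=4), (x=1, y=5), (x=2, y=6)
  Distance 2: (x=2, y=3), (x=1, y=4), (x=3, y=4), (x=0, y=5), (x=1, y=6), (x=3, y=6), (x=2, y=7)
  Distance 3: (x=2, y=2), (x=1, y=3), (x=3, y=3), (x=0, y=4), (x=4, y=4), (x=0, y=6), (x=4, y=6), (x=1, y=7), (x=3, y=7), (x=2, y=8)
  Distance 4: (x=2, y=1), (x=3, y=2), (x=0, y=3), (x=5, y=4), (x=4, y=5), (x=5, y=6), (x=1, y=8), (x=3, y=8)
  Distance 5: (x=2, y=0), (x=1, y=1), (x=3, y=1), (x=0, y=2), (x=4, y=2), (x=5, y=3), (x=5, y=5), (x=6, y=6), (x=5, y=7), (x=0, y=8), (x=4, y=8)
  Distance 6: (x=1, y=0), (x=3, y=0), (x=0, y=1), (x=4, y=1), (x=5, y=2), (x=6, y=3), (x=6, y=5), (x=7, y=6), (x=6, y=7), (x=5, y=8)
  Distance 7: (x=0, y=0), (x=4, y=0), (x=5, y=1), (x=6, y=2), (x=7, y=3), (x=7, y=5), (x=8, y=6), (x=7, y=7), (x=6, y=8)
  Distance 8: (x=5, y=0), (x=6, y=1), (x=7, y=2), (x=8, y=3), (x=7, y=4), (x=8, y=5), (x=8, y=7), (x=7, y=8)
  Distance 9: (x=6, y=0), (x=7, y=1), (x=8, y=2), (x=8, y=4)
  Distance 10: (x=8, y=1)
  Distance 11: (x=8, y=0)
Total reachable: 73 (grid has 73 open cells total)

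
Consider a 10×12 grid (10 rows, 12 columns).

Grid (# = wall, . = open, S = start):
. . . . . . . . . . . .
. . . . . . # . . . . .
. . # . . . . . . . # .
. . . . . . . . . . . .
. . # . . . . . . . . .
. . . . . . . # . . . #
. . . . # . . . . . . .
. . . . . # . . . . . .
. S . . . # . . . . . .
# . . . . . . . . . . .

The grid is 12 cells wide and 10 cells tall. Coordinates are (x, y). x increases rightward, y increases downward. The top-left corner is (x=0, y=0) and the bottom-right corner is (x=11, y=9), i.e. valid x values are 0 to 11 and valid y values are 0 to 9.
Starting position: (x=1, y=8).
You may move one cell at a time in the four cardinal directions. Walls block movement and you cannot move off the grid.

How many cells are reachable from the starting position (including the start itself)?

BFS flood-fill from (x=1, y=8):
  Distance 0: (x=1, y=8)
  Distance 1: (x=1, y=7), (x=0, y=8), (x=2, y=8), (x=1, y=9)
  Distance 2: (x=1, y=6), (x=0, y=7), (x=2, y=7), (x=3, y=8), (x=2, y=9)
  Distance 3: (x=1, y=5), (x=0, y=6), (x=2, y=6), (x=3, y=7), (x=4, y=8), (x=3, y=9)
  Distance 4: (x=1, y=4), (x=0, y=5), (x=2, y=5), (x=3, y=6), (x=4, y=7), (x=4, y=9)
  Distance 5: (x=1, y=3), (x=0, y=4), (x=3, y=5), (x=5, y=9)
  Distance 6: (x=1, y=2), (x=0, y=3), (x=2, y=3), (x=3, y=4), (x=4, y=5), (x=6, y=9)
  Distance 7: (x=1, y=1), (x=0, y=2), (x=3, y=3), (x=4, y=4), (x=5, y=5), (x=6, y=8), (x=7, y=9)
  Distance 8: (x=1, y=0), (x=0, y=1), (x=2, y=1), (x=3, y=2), (x=4, y=3), (x=5, y=4), (x=6, y=5), (x=5, y=6), (x=6, y=7), (x=7, y=8), (x=8, y=9)
  Distance 9: (x=0, y=0), (x=2, y=0), (x=3, y=1), (x=4, y=2), (x=5, y=3), (x=6, y=4), (x=6, y=6), (x=7, y=7), (x=8, y=8), (x=9, y=9)
  Distance 10: (x=3, y=0), (x=4, y=1), (x=5, y=2), (x=6, y=3), (x=7, y=4), (x=7, y=6), (x=8, y=7), (x=9, y=8), (x=10, y=9)
  Distance 11: (x=4, y=0), (x=5, y=1), (x=6, y=2), (x=7, y=3), (x=8, y=4), (x=8, y=6), (x=9, y=7), (x=10, y=8), (x=11, y=9)
  Distance 12: (x=5, y=0), (x=7, y=2), (x=8, y=3), (x=9, y=4), (x=8, y=5), (x=9, y=6), (x=10, y=7), (x=11, y=8)
  Distance 13: (x=6, y=0), (x=7, y=1), (x=8, y=2), (x=9, y=3), (x=10, y=4), (x=9, y=5), (x=10, y=6), (x=11, y=7)
  Distance 14: (x=7, y=0), (x=8, y=1), (x=9, y=2), (x=10, y=3), (x=11, y=4), (x=10, y=5), (x=11, y=6)
  Distance 15: (x=8, y=0), (x=9, y=1), (x=11, y=3)
  Distance 16: (x=9, y=0), (x=10, y=1), (x=11, y=2)
  Distance 17: (x=10, y=0), (x=11, y=1)
  Distance 18: (x=11, y=0)
Total reachable: 110 (grid has 110 open cells total)

Answer: Reachable cells: 110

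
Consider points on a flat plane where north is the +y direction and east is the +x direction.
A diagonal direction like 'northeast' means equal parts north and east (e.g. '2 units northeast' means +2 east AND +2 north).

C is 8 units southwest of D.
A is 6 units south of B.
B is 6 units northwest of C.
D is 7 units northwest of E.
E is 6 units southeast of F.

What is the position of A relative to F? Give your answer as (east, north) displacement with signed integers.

Place F at the origin (east=0, north=0).
  E is 6 units southeast of F: delta (east=+6, north=-6); E at (east=6, north=-6).
  D is 7 units northwest of E: delta (east=-7, north=+7); D at (east=-1, north=1).
  C is 8 units southwest of D: delta (east=-8, north=-8); C at (east=-9, north=-7).
  B is 6 units northwest of C: delta (east=-6, north=+6); B at (east=-15, north=-1).
  A is 6 units south of B: delta (east=+0, north=-6); A at (east=-15, north=-7).
Therefore A relative to F: (east=-15, north=-7).

Answer: A is at (east=-15, north=-7) relative to F.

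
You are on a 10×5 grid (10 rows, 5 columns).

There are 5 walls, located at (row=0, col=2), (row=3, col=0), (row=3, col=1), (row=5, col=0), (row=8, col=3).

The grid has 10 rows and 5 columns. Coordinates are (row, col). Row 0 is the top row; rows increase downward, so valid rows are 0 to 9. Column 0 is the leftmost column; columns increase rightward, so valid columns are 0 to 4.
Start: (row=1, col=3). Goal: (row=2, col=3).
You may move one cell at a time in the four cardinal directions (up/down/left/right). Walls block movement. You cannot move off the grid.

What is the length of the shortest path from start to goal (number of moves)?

Answer: Shortest path length: 1

Derivation:
BFS from (row=1, col=3) until reaching (row=2, col=3):
  Distance 0: (row=1, col=3)
  Distance 1: (row=0, col=3), (row=1, col=2), (row=1, col=4), (row=2, col=3)  <- goal reached here
One shortest path (1 moves): (row=1, col=3) -> (row=2, col=3)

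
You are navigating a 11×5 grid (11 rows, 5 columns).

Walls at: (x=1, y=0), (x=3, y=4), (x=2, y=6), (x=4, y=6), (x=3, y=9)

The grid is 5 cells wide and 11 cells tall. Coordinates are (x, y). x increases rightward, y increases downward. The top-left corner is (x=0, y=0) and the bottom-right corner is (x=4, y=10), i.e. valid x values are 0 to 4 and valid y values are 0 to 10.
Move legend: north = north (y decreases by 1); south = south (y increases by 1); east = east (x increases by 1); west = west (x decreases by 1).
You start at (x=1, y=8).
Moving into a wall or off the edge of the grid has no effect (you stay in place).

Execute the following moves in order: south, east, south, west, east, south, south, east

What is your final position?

Answer: Final position: (x=3, y=10)

Derivation:
Start: (x=1, y=8)
  south (south): (x=1, y=8) -> (x=1, y=9)
  east (east): (x=1, y=9) -> (x=2, y=9)
  south (south): (x=2, y=9) -> (x=2, y=10)
  west (west): (x=2, y=10) -> (x=1, y=10)
  east (east): (x=1, y=10) -> (x=2, y=10)
  south (south): blocked, stay at (x=2, y=10)
  south (south): blocked, stay at (x=2, y=10)
  east (east): (x=2, y=10) -> (x=3, y=10)
Final: (x=3, y=10)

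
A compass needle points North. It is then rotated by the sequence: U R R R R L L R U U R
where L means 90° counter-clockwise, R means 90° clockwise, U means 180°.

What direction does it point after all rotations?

Start: North
  U (U-turn (180°)) -> South
  R (right (90° clockwise)) -> West
  R (right (90° clockwise)) -> North
  R (right (90° clockwise)) -> East
  R (right (90° clockwise)) -> South
  L (left (90° counter-clockwise)) -> East
  L (left (90° counter-clockwise)) -> North
  R (right (90° clockwise)) -> East
  U (U-turn (180°)) -> West
  U (U-turn (180°)) -> East
  R (right (90° clockwise)) -> South
Final: South

Answer: Final heading: South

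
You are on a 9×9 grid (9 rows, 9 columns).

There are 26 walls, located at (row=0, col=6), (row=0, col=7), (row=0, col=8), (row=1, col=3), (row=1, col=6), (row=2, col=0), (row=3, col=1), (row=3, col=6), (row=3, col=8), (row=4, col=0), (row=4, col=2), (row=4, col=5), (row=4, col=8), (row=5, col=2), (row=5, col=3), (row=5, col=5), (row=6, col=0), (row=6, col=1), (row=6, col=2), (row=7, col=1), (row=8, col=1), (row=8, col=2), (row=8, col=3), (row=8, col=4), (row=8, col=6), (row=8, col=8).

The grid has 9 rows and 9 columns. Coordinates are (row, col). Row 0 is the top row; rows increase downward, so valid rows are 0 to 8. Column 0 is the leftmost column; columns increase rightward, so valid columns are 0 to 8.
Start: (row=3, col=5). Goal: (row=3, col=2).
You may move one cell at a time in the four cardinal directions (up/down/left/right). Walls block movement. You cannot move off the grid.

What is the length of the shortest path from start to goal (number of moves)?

Answer: Shortest path length: 3

Derivation:
BFS from (row=3, col=5) until reaching (row=3, col=2):
  Distance 0: (row=3, col=5)
  Distance 1: (row=2, col=5), (row=3, col=4)
  Distance 2: (row=1, col=5), (row=2, col=4), (row=2, col=6), (row=3, col=3), (row=4, col=4)
  Distance 3: (row=0, col=5), (row=1, col=4), (row=2, col=3), (row=2, col=7), (row=3, col=2), (row=4, col=3), (row=5, col=4)  <- goal reached here
One shortest path (3 moves): (row=3, col=5) -> (row=3, col=4) -> (row=3, col=3) -> (row=3, col=2)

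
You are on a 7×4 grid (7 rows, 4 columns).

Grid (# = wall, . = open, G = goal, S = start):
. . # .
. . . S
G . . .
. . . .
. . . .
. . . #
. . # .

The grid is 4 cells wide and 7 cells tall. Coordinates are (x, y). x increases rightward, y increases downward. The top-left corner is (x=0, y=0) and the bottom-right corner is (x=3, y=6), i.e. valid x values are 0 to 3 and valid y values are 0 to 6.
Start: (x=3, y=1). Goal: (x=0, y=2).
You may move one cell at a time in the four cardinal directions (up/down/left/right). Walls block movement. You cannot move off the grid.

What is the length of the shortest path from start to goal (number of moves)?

Answer: Shortest path length: 4

Derivation:
BFS from (x=3, y=1) until reaching (x=0, y=2):
  Distance 0: (x=3, y=1)
  Distance 1: (x=3, y=0), (x=2, y=1), (x=3, y=2)
  Distance 2: (x=1, y=1), (x=2, y=2), (x=3, y=3)
  Distance 3: (x=1, y=0), (x=0, y=1), (x=1, y=2), (x=2, y=3), (x=3, y=4)
  Distance 4: (x=0, y=0), (x=0, y=2), (x=1, y=3), (x=2, y=4)  <- goal reached here
One shortest path (4 moves): (x=3, y=1) -> (x=2, y=1) -> (x=1, y=1) -> (x=0, y=1) -> (x=0, y=2)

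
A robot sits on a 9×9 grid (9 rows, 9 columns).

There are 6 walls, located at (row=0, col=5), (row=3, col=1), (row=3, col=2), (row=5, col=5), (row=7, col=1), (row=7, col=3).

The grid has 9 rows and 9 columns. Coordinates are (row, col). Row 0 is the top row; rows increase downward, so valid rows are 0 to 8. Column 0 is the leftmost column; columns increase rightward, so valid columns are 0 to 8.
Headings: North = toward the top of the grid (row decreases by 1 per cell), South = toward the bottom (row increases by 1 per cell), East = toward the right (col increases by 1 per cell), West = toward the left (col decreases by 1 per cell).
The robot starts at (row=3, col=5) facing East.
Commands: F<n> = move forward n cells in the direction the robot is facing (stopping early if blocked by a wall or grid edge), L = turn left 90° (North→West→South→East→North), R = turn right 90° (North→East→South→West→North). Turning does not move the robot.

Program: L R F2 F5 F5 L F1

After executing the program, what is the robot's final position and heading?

Answer: Final position: (row=2, col=8), facing North

Derivation:
Start: (row=3, col=5), facing East
  L: turn left, now facing North
  R: turn right, now facing East
  F2: move forward 2, now at (row=3, col=7)
  F5: move forward 1/5 (blocked), now at (row=3, col=8)
  F5: move forward 0/5 (blocked), now at (row=3, col=8)
  L: turn left, now facing North
  F1: move forward 1, now at (row=2, col=8)
Final: (row=2, col=8), facing North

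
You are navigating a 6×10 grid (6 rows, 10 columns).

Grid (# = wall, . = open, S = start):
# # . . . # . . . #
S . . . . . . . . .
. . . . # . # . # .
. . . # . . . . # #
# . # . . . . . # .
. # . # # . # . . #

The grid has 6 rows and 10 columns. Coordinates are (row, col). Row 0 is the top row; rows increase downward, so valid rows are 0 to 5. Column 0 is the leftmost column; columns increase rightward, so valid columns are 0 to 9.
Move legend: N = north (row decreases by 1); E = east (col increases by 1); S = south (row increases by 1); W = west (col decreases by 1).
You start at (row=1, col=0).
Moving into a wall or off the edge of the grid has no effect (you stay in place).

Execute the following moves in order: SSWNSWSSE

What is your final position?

Start: (row=1, col=0)
  S (south): (row=1, col=0) -> (row=2, col=0)
  S (south): (row=2, col=0) -> (row=3, col=0)
  W (west): blocked, stay at (row=3, col=0)
  N (north): (row=3, col=0) -> (row=2, col=0)
  S (south): (row=2, col=0) -> (row=3, col=0)
  W (west): blocked, stay at (row=3, col=0)
  S (south): blocked, stay at (row=3, col=0)
  S (south): blocked, stay at (row=3, col=0)
  E (east): (row=3, col=0) -> (row=3, col=1)
Final: (row=3, col=1)

Answer: Final position: (row=3, col=1)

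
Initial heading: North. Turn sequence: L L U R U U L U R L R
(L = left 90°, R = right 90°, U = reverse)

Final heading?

Start: North
  L (left (90° counter-clockwise)) -> West
  L (left (90° counter-clockwise)) -> South
  U (U-turn (180°)) -> North
  R (right (90° clockwise)) -> East
  U (U-turn (180°)) -> West
  U (U-turn (180°)) -> East
  L (left (90° counter-clockwise)) -> North
  U (U-turn (180°)) -> South
  R (right (90° clockwise)) -> West
  L (left (90° counter-clockwise)) -> South
  R (right (90° clockwise)) -> West
Final: West

Answer: Final heading: West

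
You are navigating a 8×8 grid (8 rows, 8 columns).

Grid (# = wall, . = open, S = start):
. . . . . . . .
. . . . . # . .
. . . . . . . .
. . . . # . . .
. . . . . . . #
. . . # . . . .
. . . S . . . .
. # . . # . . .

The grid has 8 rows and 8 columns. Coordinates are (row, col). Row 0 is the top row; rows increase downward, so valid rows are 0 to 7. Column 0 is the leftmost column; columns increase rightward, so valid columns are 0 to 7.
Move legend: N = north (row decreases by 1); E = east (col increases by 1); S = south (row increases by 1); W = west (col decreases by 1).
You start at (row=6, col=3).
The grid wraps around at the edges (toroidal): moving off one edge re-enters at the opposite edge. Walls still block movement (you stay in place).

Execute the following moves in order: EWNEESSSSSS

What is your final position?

Answer: Final position: (row=0, col=5)

Derivation:
Start: (row=6, col=3)
  E (east): (row=6, col=3) -> (row=6, col=4)
  W (west): (row=6, col=4) -> (row=6, col=3)
  N (north): blocked, stay at (row=6, col=3)
  E (east): (row=6, col=3) -> (row=6, col=4)
  E (east): (row=6, col=4) -> (row=6, col=5)
  S (south): (row=6, col=5) -> (row=7, col=5)
  S (south): (row=7, col=5) -> (row=0, col=5)
  [×4]S (south): blocked, stay at (row=0, col=5)
Final: (row=0, col=5)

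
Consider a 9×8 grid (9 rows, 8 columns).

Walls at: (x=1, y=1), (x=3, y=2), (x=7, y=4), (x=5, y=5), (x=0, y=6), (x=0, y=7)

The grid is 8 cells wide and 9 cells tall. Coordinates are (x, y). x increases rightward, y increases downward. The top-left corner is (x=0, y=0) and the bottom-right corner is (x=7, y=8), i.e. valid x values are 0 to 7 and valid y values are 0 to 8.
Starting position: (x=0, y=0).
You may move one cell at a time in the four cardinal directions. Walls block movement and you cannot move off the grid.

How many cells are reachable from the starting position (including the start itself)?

Answer: Reachable cells: 66

Derivation:
BFS flood-fill from (x=0, y=0):
  Distance 0: (x=0, y=0)
  Distance 1: (x=1, y=0), (x=0, y=1)
  Distance 2: (x=2, y=0), (x=0, y=2)
  Distance 3: (x=3, y=0), (x=2, y=1), (x=1, y=2), (x=0, y=3)
  Distance 4: (x=4, y=0), (x=3, y=1), (x=2, y=2), (x=1, y=3), (x=0, y=4)
  Distance 5: (x=5, y=0), (x=4, y=1), (x=2, y=3), (x=1, y=4), (x=0, y=5)
  Distance 6: (x=6, y=0), (x=5, y=1), (x=4, y=2), (x=3, y=3), (x=2, y=4), (x=1, y=5)
  Distance 7: (x=7, y=0), (x=6, y=1), (x=5, y=2), (x=4, y=3), (x=3, y=4), (x=2, y=5), (x=1, y=6)
  Distance 8: (x=7, y=1), (x=6, y=2), (x=5, y=3), (x=4, y=4), (x=3, y=5), (x=2, y=6), (x=1, y=7)
  Distance 9: (x=7, y=2), (x=6, y=3), (x=5, y=4), (x=4, y=5), (x=3, y=6), (x=2, y=7), (x=1, y=8)
  Distance 10: (x=7, y=3), (x=6, y=4), (x=4, y=6), (x=3, y=7), (x=0, y=8), (x=2, y=8)
  Distance 11: (x=6, y=5), (x=5, y=6), (x=4, y=7), (x=3, y=8)
  Distance 12: (x=7, y=5), (x=6, y=6), (x=5, y=7), (x=4, y=8)
  Distance 13: (x=7, y=6), (x=6, y=7), (x=5, y=8)
  Distance 14: (x=7, y=7), (x=6, y=8)
  Distance 15: (x=7, y=8)
Total reachable: 66 (grid has 66 open cells total)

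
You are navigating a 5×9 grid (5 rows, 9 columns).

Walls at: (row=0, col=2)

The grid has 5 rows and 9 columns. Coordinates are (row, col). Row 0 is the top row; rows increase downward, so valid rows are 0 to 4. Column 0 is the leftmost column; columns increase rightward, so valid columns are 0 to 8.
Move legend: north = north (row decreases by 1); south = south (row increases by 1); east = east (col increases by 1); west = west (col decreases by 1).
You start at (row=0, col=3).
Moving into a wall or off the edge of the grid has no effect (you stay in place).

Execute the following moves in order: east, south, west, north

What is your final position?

Start: (row=0, col=3)
  east (east): (row=0, col=3) -> (row=0, col=4)
  south (south): (row=0, col=4) -> (row=1, col=4)
  west (west): (row=1, col=4) -> (row=1, col=3)
  north (north): (row=1, col=3) -> (row=0, col=3)
Final: (row=0, col=3)

Answer: Final position: (row=0, col=3)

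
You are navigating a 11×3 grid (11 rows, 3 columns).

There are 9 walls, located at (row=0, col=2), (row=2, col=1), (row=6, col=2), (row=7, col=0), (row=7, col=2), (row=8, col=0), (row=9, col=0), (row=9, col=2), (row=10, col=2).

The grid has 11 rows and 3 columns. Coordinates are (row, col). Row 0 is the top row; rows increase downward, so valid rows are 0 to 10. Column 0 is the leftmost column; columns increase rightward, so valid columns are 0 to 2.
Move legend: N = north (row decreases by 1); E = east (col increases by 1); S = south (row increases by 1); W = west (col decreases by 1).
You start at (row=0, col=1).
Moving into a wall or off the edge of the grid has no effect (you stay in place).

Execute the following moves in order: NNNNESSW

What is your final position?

Start: (row=0, col=1)
  [×4]N (north): blocked, stay at (row=0, col=1)
  E (east): blocked, stay at (row=0, col=1)
  S (south): (row=0, col=1) -> (row=1, col=1)
  S (south): blocked, stay at (row=1, col=1)
  W (west): (row=1, col=1) -> (row=1, col=0)
Final: (row=1, col=0)

Answer: Final position: (row=1, col=0)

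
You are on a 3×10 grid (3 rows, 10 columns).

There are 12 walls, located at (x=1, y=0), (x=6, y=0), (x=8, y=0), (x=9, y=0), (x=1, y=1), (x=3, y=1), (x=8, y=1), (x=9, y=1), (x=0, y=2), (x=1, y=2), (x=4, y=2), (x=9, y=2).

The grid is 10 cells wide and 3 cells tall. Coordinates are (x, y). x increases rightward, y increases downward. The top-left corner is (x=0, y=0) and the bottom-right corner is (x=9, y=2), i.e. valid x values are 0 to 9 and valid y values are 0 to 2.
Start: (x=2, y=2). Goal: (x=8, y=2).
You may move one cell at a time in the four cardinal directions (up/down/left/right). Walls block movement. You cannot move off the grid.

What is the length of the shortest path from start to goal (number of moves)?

BFS from (x=2, y=2) until reaching (x=8, y=2):
  Distance 0: (x=2, y=2)
  Distance 1: (x=2, y=1), (x=3, y=2)
  Distance 2: (x=2, y=0)
  Distance 3: (x=3, y=0)
  Distance 4: (x=4, y=0)
  Distance 5: (x=5, y=0), (x=4, y=1)
  Distance 6: (x=5, y=1)
  Distance 7: (x=6, y=1), (x=5, y=2)
  Distance 8: (x=7, y=1), (x=6, y=2)
  Distance 9: (x=7, y=0), (x=7, y=2)
  Distance 10: (x=8, y=2)  <- goal reached here
One shortest path (10 moves): (x=2, y=2) -> (x=2, y=1) -> (x=2, y=0) -> (x=3, y=0) -> (x=4, y=0) -> (x=5, y=0) -> (x=5, y=1) -> (x=6, y=1) -> (x=7, y=1) -> (x=7, y=2) -> (x=8, y=2)

Answer: Shortest path length: 10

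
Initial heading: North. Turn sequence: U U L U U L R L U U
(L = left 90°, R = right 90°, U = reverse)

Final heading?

Start: North
  U (U-turn (180°)) -> South
  U (U-turn (180°)) -> North
  L (left (90° counter-clockwise)) -> West
  U (U-turn (180°)) -> East
  U (U-turn (180°)) -> West
  L (left (90° counter-clockwise)) -> South
  R (right (90° clockwise)) -> West
  L (left (90° counter-clockwise)) -> South
  U (U-turn (180°)) -> North
  U (U-turn (180°)) -> South
Final: South

Answer: Final heading: South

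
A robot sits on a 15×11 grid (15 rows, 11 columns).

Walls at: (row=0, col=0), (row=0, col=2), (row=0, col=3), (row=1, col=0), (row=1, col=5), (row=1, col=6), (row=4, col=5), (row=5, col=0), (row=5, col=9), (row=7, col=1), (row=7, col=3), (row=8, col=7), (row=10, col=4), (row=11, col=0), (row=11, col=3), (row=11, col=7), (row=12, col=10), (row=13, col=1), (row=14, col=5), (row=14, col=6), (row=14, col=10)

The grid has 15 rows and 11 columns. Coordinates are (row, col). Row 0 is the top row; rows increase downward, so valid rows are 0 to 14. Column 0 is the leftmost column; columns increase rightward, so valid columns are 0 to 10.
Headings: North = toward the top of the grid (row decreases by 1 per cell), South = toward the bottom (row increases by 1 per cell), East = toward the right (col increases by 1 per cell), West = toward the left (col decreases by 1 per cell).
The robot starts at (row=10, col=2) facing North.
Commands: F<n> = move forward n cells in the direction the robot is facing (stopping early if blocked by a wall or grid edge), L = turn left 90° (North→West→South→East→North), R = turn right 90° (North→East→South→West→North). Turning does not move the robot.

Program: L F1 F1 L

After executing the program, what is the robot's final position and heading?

Start: (row=10, col=2), facing North
  L: turn left, now facing West
  F1: move forward 1, now at (row=10, col=1)
  F1: move forward 1, now at (row=10, col=0)
  L: turn left, now facing South
Final: (row=10, col=0), facing South

Answer: Final position: (row=10, col=0), facing South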